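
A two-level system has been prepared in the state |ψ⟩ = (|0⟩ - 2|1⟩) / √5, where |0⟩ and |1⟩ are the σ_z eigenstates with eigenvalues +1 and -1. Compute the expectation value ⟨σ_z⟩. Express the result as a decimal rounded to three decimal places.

⟨σ_z⟩ = |a|² - |b|² divided by |a|²+|b|², with a, b the |0⟩, |1⟩ amplitudes.
= (1 - 4)/5 = -3/5.

-0.600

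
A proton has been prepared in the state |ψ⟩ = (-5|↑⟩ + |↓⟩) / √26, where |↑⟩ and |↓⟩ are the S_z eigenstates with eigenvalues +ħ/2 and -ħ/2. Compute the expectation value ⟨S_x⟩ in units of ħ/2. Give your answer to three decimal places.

-0.385

⟨σ_x⟩ = 2 Re(a* b)/(|a|²+|b|²) with a = -5, b = 1.
a* b = -5, so ⟨σ_x⟩ = -10/26.
⟨S_x⟩ = (ħ/2)·⟨σ_x⟩.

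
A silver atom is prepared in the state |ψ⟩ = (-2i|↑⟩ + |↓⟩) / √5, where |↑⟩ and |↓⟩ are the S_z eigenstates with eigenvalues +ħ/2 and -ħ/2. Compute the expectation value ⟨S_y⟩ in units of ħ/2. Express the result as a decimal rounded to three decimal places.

⟨σ_y⟩ = 2 Im(a* b)/(|a|²+|b|²) with a = -2i, b = 1.
a* b = 2i, so ⟨σ_y⟩ = 4/5.
⟨S_y⟩ = (ħ/2)·⟨σ_y⟩.

0.800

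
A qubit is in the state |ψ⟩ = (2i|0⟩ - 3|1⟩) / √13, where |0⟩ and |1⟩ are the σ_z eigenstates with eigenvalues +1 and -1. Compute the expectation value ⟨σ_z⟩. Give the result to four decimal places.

⟨σ_z⟩ = |a|² - |b|² divided by |a|²+|b|², with a, b the |0⟩, |1⟩ amplitudes.
= (4 - 9)/13 = -5/13.

-0.3846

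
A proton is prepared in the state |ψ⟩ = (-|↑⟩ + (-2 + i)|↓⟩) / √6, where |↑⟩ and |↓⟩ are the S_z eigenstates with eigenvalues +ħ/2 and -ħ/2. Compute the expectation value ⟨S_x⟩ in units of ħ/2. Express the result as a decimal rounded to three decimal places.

0.667

⟨σ_x⟩ = 2 Re(a* b)/(|a|²+|b|²) with a = -1, b = (-2 + i).
a* b = (2 - i), so ⟨σ_x⟩ = 4/6.
⟨S_x⟩ = (ħ/2)·⟨σ_x⟩.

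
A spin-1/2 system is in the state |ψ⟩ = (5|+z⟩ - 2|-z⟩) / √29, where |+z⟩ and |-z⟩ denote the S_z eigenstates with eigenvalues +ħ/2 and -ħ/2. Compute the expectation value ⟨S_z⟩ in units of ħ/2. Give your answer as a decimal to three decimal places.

⟨σ_z⟩ = |a|² - |b|² divided by |a|²+|b|², with a, b the |+z⟩, |-z⟩ amplitudes.
= (25 - 4)/29 = 21/29.
⟨S_z⟩ = (ħ/2)·⟨σ_z⟩.

0.724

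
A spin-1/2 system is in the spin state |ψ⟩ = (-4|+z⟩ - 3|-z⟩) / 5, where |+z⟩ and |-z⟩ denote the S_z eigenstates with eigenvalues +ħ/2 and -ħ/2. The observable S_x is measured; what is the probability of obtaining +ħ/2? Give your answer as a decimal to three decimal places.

0.980

|+x⟩ = (|+z⟩ + |-z⟩)/√2, so ⟨+x|ψ⟩ = (-7) / (√2·5).
P = |-7|² / 50 = 49/50.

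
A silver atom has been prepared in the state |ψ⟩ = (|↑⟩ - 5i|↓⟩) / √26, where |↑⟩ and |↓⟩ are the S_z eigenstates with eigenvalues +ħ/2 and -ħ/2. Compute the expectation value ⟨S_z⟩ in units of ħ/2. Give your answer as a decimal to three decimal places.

⟨σ_z⟩ = |a|² - |b|² divided by |a|²+|b|², with a, b the |↑⟩, |↓⟩ amplitudes.
= (1 - 25)/26 = -24/26.
⟨S_z⟩ = (ħ/2)·⟨σ_z⟩.

-0.923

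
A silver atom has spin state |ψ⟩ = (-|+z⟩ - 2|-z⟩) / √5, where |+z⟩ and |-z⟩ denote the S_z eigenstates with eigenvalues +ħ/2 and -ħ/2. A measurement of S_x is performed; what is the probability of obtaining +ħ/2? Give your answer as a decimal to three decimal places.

0.900

|+x⟩ = (|+z⟩ + |-z⟩)/√2, so ⟨+x|ψ⟩ = (-3) / (√2·√5).
P = |-3|² / 10 = 9/10.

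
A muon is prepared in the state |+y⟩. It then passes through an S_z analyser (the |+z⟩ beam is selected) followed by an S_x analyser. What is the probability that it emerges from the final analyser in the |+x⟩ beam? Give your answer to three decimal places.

0.250

First analyser (S_z): from |+y⟩, P(|+z⟩) = 1/2.
After stage 1 the state is |+z⟩; P(|+x⟩) = |⟨+x|+z⟩|² = 1/2.
Joint probability = 1/2 × 1/2 = 0.250.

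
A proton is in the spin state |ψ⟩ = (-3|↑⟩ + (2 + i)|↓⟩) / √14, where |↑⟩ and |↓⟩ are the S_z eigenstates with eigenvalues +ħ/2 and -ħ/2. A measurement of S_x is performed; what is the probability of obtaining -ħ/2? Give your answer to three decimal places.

0.929

|-x⟩ = (|↑⟩ - |↓⟩)/√2, so ⟨-x|ψ⟩ = (-5 - i) / (√2·√14).
P = |-5 - i|² / 28 = 26/28.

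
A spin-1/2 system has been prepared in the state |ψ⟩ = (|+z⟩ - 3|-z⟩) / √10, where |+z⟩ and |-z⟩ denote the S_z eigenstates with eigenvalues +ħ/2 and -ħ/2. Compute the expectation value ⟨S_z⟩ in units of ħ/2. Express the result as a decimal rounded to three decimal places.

-0.800

⟨σ_z⟩ = |a|² - |b|² divided by |a|²+|b|², with a, b the |+z⟩, |-z⟩ amplitudes.
= (1 - 9)/10 = -8/10.
⟨S_z⟩ = (ħ/2)·⟨σ_z⟩.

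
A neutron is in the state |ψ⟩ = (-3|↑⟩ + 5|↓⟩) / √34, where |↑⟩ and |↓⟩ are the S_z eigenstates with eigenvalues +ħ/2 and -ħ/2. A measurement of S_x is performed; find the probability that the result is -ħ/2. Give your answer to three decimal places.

0.941

|-x⟩ = (|↑⟩ - |↓⟩)/√2, so ⟨-x|ψ⟩ = (-8) / (√2·√34).
P = |-8|² / 68 = 64/68.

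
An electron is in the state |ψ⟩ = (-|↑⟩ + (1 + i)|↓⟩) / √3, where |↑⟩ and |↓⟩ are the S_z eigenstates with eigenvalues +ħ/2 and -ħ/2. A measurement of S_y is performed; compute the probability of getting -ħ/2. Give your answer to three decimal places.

0.833

|-y⟩ = (|↑⟩ - i|↓⟩)/√2, so ⟨-y|ψ⟩ = (-2 + i) / (√2·√3).
P = |-2 + i|² / 6 = 5/6.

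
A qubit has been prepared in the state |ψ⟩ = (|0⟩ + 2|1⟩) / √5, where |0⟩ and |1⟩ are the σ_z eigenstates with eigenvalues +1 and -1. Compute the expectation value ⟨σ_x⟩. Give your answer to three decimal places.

⟨σ_x⟩ = 2 Re(a* b)/(|a|²+|b|²) with a = 1, b = 2.
a* b = 2, so ⟨σ_x⟩ = 4/5.

0.800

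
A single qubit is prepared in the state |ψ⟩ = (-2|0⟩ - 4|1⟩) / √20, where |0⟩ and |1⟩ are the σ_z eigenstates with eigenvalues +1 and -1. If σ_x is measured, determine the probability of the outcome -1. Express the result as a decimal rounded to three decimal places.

|-x⟩ = (|0⟩ - |1⟩)/√2, so ⟨-x|ψ⟩ = (2) / (√2·√20).
P = |2|² / 40 = 4/40.

0.100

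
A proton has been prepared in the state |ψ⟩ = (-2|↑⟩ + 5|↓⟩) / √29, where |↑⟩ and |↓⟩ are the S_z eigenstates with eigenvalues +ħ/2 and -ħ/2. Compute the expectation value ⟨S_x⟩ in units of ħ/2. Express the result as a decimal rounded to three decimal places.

⟨σ_x⟩ = 2 Re(a* b)/(|a|²+|b|²) with a = -2, b = 5.
a* b = -10, so ⟨σ_x⟩ = -20/29.
⟨S_x⟩ = (ħ/2)·⟨σ_x⟩.

-0.690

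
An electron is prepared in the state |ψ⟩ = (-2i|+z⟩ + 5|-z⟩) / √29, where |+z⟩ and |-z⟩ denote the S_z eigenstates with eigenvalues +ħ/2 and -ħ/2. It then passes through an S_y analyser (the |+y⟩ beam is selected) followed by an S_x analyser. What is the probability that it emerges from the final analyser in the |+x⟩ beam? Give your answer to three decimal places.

First analyser (S_y): P(|+y⟩) = |⟨+y|ψ⟩|² = 49/58.
After stage 1 the state is |+y⟩; P(|+x⟩) = |⟨+x|+y⟩|² = 1/2.
Joint probability = 49/58 × 1/2 = 0.422.

0.422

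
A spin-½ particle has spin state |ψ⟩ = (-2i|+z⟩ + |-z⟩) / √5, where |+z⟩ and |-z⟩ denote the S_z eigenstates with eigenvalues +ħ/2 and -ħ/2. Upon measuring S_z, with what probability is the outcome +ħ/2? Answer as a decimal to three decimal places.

0.800

The +ħ/2 outcome corresponds to |+z⟩. Its amplitude in |ψ⟩ is -2i/√5.
P = |-2i|² / 5 = 4/5.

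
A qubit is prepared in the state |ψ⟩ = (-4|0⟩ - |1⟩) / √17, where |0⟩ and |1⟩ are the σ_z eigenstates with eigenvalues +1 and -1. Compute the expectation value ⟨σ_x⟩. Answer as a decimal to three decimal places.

0.471

⟨σ_x⟩ = 2 Re(a* b)/(|a|²+|b|²) with a = -4, b = -1.
a* b = 4, so ⟨σ_x⟩ = 8/17.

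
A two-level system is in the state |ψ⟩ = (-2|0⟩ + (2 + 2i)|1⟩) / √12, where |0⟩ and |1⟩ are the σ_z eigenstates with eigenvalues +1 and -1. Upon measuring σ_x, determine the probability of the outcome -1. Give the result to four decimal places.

|-x⟩ = (|0⟩ - |1⟩)/√2, so ⟨-x|ψ⟩ = (-4 - 2i) / (√2·√12).
P = |-4 - 2i|² / 24 = 20/24.

0.8333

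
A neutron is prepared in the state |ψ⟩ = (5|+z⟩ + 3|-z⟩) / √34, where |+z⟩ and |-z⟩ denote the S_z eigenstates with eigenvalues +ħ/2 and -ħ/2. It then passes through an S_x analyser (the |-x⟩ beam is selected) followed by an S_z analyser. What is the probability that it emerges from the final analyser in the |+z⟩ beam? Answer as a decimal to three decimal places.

0.029

First analyser (S_x): P(|-x⟩) = |⟨-x|ψ⟩|² = 4/68.
After stage 1 the state is |-x⟩; P(|+z⟩) = |⟨+z|-x⟩|² = 1/2.
Joint probability = 4/68 × 1/2 = 0.029.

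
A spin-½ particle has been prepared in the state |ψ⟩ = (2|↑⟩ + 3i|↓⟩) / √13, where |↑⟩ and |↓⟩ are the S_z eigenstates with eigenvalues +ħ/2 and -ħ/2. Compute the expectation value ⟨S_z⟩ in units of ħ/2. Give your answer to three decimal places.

-0.385

⟨σ_z⟩ = |a|² - |b|² divided by |a|²+|b|², with a, b the |↑⟩, |↓⟩ amplitudes.
= (4 - 9)/13 = -5/13.
⟨S_z⟩ = (ħ/2)·⟨σ_z⟩.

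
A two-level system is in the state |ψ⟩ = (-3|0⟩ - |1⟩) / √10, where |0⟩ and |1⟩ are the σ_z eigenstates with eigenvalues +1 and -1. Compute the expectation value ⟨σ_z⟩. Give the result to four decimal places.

⟨σ_z⟩ = |a|² - |b|² divided by |a|²+|b|², with a, b the |0⟩, |1⟩ amplitudes.
= (9 - 1)/10 = 8/10.

0.8000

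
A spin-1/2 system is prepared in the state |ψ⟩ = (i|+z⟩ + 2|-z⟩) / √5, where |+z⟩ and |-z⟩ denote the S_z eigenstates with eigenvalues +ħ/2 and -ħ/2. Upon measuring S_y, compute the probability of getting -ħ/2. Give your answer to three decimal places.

|-y⟩ = (|+z⟩ - i|-z⟩)/√2, so ⟨-y|ψ⟩ = (3i) / (√2·√5).
P = |3i|² / 10 = 9/10.

0.900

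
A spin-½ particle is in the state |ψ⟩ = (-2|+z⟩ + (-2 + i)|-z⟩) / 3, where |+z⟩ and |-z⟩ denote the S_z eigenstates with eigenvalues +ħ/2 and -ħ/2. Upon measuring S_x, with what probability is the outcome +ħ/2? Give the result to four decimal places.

|+x⟩ = (|+z⟩ + |-z⟩)/√2, so ⟨+x|ψ⟩ = (-4 + i) / (√2·3).
P = |-4 + i|² / 18 = 17/18.

0.9444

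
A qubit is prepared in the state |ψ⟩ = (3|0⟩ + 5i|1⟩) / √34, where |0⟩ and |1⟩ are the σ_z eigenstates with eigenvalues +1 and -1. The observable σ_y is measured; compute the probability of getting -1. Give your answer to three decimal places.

|-y⟩ = (|0⟩ - i|1⟩)/√2, so ⟨-y|ψ⟩ = (-2) / (√2·√34).
P = |-2|² / 68 = 4/68.

0.059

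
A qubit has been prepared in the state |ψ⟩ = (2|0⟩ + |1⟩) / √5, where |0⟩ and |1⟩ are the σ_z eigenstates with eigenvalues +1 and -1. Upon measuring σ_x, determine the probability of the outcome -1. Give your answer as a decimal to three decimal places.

0.100

|-x⟩ = (|0⟩ - |1⟩)/√2, so ⟨-x|ψ⟩ = (1) / (√2·√5).
P = |1|² / 10 = 1/10.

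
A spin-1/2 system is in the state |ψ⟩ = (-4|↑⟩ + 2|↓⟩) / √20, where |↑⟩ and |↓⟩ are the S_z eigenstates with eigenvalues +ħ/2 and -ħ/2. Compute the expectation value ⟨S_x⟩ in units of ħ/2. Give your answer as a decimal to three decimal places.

-0.800

⟨σ_x⟩ = 2 Re(a* b)/(|a|²+|b|²) with a = -4, b = 2.
a* b = -8, so ⟨σ_x⟩ = -16/20.
⟨S_x⟩ = (ħ/2)·⟨σ_x⟩.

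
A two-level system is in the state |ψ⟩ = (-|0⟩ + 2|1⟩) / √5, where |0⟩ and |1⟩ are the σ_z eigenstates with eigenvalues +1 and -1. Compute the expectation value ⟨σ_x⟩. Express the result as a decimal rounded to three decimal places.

⟨σ_x⟩ = 2 Re(a* b)/(|a|²+|b|²) with a = -1, b = 2.
a* b = -2, so ⟨σ_x⟩ = -4/5.

-0.800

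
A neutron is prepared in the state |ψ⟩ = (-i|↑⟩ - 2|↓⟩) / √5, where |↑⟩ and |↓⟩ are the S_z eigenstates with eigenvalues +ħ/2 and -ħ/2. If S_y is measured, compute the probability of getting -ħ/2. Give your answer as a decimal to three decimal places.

|-y⟩ = (|↑⟩ - i|↓⟩)/√2, so ⟨-y|ψ⟩ = (-3i) / (√2·√5).
P = |-3i|² / 10 = 9/10.

0.900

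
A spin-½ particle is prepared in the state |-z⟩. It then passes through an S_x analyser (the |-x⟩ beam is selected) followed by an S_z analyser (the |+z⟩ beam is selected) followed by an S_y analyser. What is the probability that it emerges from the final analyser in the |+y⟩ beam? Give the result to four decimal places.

0.1250

First analyser (S_x): from |-z⟩, P(|-x⟩) = 1/2.
After stage 1 the state is |-x⟩; P(|+z⟩) = |⟨+z|-x⟩|² = 1/2.
After stage 2 the state is |+z⟩; P(|+y⟩) = |⟨+y|+z⟩|² = 1/2.
Joint probability = 1/2 × 1/2 × 1/2 = 0.1250.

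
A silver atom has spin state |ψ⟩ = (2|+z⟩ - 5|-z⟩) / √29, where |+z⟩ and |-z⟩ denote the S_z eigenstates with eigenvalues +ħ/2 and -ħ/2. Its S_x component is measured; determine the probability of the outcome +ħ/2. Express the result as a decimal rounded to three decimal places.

|+x⟩ = (|+z⟩ + |-z⟩)/√2, so ⟨+x|ψ⟩ = (-3) / (√2·√29).
P = |-3|² / 58 = 9/58.

0.155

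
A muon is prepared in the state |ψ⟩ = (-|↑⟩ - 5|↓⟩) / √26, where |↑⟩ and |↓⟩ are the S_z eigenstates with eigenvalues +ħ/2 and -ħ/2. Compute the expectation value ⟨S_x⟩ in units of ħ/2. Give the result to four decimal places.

⟨σ_x⟩ = 2 Re(a* b)/(|a|²+|b|²) with a = -1, b = -5.
a* b = 5, so ⟨σ_x⟩ = 10/26.
⟨S_x⟩ = (ħ/2)·⟨σ_x⟩.

0.3846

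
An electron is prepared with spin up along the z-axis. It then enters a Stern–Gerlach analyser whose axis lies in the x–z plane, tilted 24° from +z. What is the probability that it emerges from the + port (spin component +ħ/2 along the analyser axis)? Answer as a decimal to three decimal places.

0.957

For spin-½, the probability of finding spin-up along an axis at angle θ to the initial spin direction is cos²(θ/2); spin-down is sin²(θ/2).
θ = 24°, so P = cos²(12°) ≈ 0.957.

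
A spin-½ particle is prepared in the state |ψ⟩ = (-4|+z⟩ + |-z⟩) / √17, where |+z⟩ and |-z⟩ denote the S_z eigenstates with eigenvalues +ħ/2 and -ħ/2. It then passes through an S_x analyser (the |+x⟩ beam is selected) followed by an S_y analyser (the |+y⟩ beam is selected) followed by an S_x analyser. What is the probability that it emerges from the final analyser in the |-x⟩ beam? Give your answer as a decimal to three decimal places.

First analyser (S_x): P(|+x⟩) = |⟨+x|ψ⟩|² = 9/34.
After stage 1 the state is |+x⟩; P(|+y⟩) = |⟨+y|+x⟩|² = 1/2.
After stage 2 the state is |+y⟩; P(|-x⟩) = |⟨-x|+y⟩|² = 1/2.
Joint probability = 9/34 × 1/2 × 1/2 = 0.066.

0.066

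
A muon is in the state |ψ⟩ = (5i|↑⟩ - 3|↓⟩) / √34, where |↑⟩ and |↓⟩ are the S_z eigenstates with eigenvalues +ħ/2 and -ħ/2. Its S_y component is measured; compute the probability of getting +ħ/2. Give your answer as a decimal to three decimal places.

|+y⟩ = (|↑⟩ + i|↓⟩)/√2, so ⟨+y|ψ⟩ = (8i) / (√2·√34).
P = |8i|² / 68 = 64/68.

0.941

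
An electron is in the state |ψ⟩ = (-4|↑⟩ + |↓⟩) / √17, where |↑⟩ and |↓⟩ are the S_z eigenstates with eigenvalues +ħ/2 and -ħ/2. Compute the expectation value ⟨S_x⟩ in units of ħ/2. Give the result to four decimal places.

⟨σ_x⟩ = 2 Re(a* b)/(|a|²+|b|²) with a = -4, b = 1.
a* b = -4, so ⟨σ_x⟩ = -8/17.
⟨S_x⟩ = (ħ/2)·⟨σ_x⟩.

-0.4706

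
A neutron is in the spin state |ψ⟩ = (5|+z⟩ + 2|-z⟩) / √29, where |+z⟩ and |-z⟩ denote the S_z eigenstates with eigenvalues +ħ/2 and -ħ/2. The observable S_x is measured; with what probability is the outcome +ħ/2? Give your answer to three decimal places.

0.845

|+x⟩ = (|+z⟩ + |-z⟩)/√2, so ⟨+x|ψ⟩ = (7) / (√2·√29).
P = |7|² / 58 = 49/58.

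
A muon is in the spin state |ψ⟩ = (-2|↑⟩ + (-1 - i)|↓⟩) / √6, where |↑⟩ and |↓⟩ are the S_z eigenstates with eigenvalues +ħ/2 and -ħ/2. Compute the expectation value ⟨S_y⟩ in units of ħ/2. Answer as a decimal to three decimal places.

0.667

⟨σ_y⟩ = 2 Im(a* b)/(|a|²+|b|²) with a = -2, b = (-1 - i).
a* b = (2 + 2i), so ⟨σ_y⟩ = 4/6.
⟨S_y⟩ = (ħ/2)·⟨σ_y⟩.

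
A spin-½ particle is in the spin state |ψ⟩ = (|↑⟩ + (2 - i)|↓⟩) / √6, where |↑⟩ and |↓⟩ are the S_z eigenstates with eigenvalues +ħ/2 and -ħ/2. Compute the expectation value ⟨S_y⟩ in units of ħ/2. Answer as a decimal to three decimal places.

⟨σ_y⟩ = 2 Im(a* b)/(|a|²+|b|²) with a = 1, b = (2 - i).
a* b = (2 - i), so ⟨σ_y⟩ = -2/6.
⟨S_y⟩ = (ħ/2)·⟨σ_y⟩.

-0.333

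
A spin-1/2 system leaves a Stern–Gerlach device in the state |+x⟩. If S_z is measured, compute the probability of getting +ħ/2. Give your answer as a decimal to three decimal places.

0.500

In the S_z basis, |+x⟩ = (|+z⟩ + |-z⟩)/√2 and |+z⟩ = |+z⟩.
|⟨+z|+x⟩|² = 1/2.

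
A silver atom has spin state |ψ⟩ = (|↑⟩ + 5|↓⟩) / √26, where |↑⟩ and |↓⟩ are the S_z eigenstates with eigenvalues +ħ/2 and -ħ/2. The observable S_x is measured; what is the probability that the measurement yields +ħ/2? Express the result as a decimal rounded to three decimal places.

0.692

|+x⟩ = (|↑⟩ + |↓⟩)/√2, so ⟨+x|ψ⟩ = (6) / (√2·√26).
P = |6|² / 52 = 36/52.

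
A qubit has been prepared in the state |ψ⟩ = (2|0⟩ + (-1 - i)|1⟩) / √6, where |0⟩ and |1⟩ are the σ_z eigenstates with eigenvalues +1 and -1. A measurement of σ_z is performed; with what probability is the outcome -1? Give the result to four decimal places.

The -1 outcome corresponds to |1⟩. Its amplitude in |ψ⟩ is (-1 - i)/√6.
P = |-1 - i|² / 6 = 2/6.

0.3333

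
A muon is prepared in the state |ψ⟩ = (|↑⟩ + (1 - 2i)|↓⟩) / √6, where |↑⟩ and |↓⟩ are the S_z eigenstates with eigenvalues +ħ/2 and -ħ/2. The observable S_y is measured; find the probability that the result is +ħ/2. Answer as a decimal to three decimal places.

0.167

|+y⟩ = (|↑⟩ + i|↓⟩)/√2, so ⟨+y|ψ⟩ = (-1 - i) / (√2·√6).
P = |-1 - i|² / 12 = 2/12.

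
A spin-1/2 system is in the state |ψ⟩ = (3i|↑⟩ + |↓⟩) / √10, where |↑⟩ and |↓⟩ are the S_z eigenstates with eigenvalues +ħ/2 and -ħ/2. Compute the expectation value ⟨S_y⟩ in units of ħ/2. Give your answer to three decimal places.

⟨σ_y⟩ = 2 Im(a* b)/(|a|²+|b|²) with a = 3i, b = 1.
a* b = -3i, so ⟨σ_y⟩ = -6/10.
⟨S_y⟩ = (ħ/2)·⟨σ_y⟩.

-0.600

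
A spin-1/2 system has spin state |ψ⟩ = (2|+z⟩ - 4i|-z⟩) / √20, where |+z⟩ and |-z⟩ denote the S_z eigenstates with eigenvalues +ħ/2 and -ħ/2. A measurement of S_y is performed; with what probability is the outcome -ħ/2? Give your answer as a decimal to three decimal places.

0.900

|-y⟩ = (|+z⟩ - i|-z⟩)/√2, so ⟨-y|ψ⟩ = (6) / (√2·√20).
P = |6|² / 40 = 36/40.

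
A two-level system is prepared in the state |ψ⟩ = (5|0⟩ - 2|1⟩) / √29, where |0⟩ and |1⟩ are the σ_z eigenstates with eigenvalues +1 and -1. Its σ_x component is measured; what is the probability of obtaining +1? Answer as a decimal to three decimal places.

|+x⟩ = (|0⟩ + |1⟩)/√2, so ⟨+x|ψ⟩ = (3) / (√2·√29).
P = |3|² / 58 = 9/58.

0.155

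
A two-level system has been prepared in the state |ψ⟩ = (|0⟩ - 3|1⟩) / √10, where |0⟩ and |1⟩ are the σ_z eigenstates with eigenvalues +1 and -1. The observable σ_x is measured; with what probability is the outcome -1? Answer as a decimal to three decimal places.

0.800

|-x⟩ = (|0⟩ - |1⟩)/√2, so ⟨-x|ψ⟩ = (4) / (√2·√10).
P = |4|² / 20 = 16/20.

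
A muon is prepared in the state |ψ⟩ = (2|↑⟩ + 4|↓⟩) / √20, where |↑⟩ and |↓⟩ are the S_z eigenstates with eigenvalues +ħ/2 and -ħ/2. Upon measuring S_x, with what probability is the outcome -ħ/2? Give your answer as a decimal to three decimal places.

|-x⟩ = (|↑⟩ - |↓⟩)/√2, so ⟨-x|ψ⟩ = (-2) / (√2·√20).
P = |-2|² / 40 = 4/40.

0.100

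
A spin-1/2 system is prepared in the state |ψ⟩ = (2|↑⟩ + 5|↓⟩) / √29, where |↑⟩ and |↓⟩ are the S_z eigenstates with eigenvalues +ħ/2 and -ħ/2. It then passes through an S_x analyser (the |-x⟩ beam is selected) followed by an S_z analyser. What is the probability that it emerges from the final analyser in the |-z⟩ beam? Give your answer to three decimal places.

First analyser (S_x): P(|-x⟩) = |⟨-x|ψ⟩|² = 9/58.
After stage 1 the state is |-x⟩; P(|-z⟩) = |⟨-z|-x⟩|² = 1/2.
Joint probability = 9/58 × 1/2 = 0.078.

0.078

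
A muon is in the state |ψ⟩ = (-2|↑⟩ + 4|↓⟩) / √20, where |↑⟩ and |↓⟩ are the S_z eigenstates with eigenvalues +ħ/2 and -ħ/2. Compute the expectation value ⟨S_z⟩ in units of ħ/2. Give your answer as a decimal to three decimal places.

⟨σ_z⟩ = |a|² - |b|² divided by |a|²+|b|², with a, b the |↑⟩, |↓⟩ amplitudes.
= (4 - 16)/20 = -12/20.
⟨S_z⟩ = (ħ/2)·⟨σ_z⟩.

-0.600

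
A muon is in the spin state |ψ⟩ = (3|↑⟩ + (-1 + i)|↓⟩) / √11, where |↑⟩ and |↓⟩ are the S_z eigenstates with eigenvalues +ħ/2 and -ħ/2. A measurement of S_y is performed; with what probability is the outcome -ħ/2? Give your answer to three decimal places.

0.227

|-y⟩ = (|↑⟩ - i|↓⟩)/√2, so ⟨-y|ψ⟩ = (2 - i) / (√2·√11).
P = |2 - i|² / 22 = 5/22.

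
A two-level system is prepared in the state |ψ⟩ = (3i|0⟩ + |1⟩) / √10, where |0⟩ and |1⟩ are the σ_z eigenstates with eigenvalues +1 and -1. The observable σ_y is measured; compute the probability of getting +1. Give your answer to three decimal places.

|+y⟩ = (|0⟩ + i|1⟩)/√2, so ⟨+y|ψ⟩ = (2i) / (√2·√10).
P = |2i|² / 20 = 4/20.

0.200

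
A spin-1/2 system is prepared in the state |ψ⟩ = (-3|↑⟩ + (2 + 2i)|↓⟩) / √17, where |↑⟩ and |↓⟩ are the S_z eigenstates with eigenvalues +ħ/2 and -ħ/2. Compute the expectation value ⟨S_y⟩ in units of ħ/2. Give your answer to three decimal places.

⟨σ_y⟩ = 2 Im(a* b)/(|a|²+|b|²) with a = -3, b = (2 + 2i).
a* b = (-6 - 6i), so ⟨σ_y⟩ = -12/17.
⟨S_y⟩ = (ħ/2)·⟨σ_y⟩.

-0.706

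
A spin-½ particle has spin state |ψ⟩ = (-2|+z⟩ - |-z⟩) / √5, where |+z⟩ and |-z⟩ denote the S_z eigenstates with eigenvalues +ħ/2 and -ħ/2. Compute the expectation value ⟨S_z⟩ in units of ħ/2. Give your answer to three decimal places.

⟨σ_z⟩ = |a|² - |b|² divided by |a|²+|b|², with a, b the |+z⟩, |-z⟩ amplitudes.
= (4 - 1)/5 = 3/5.
⟨S_z⟩ = (ħ/2)·⟨σ_z⟩.

0.600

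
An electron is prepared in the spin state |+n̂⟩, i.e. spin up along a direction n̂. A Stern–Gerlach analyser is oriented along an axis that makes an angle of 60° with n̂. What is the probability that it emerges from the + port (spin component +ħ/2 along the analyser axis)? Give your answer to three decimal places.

For spin-½, the probability of finding spin-up along an axis at angle θ to the initial spin direction is cos²(θ/2); spin-down is sin²(θ/2).
θ = 60°, so P = cos²(30°) ≈ 0.750.

0.750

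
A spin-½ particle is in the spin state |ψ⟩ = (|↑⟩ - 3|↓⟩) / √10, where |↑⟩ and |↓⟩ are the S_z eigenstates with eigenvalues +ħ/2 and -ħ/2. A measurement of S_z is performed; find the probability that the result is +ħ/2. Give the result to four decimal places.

0.1000

The +ħ/2 outcome corresponds to |↑⟩. Its amplitude in |ψ⟩ is 1/√10.
P = |1|² / 10 = 1/10.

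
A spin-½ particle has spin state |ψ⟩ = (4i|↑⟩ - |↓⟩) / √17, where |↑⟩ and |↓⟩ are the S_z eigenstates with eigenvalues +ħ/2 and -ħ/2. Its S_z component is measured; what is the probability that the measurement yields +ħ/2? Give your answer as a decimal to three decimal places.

0.941

The +ħ/2 outcome corresponds to |↑⟩. Its amplitude in |ψ⟩ is 4i/√17.
P = |4i|² / 17 = 16/17.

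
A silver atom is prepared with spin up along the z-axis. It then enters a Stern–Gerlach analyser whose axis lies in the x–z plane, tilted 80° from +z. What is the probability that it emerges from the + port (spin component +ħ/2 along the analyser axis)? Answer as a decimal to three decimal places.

For spin-½, the probability of finding spin-up along an axis at angle θ to the initial spin direction is cos²(θ/2); spin-down is sin²(θ/2).
θ = 80°, so P = cos²(40°) ≈ 0.587.

0.587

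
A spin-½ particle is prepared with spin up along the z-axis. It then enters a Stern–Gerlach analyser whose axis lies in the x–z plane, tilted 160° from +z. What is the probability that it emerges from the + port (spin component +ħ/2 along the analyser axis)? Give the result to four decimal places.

0.0302

For spin-½, the probability of finding spin-up along an axis at angle θ to the initial spin direction is cos²(θ/2); spin-down is sin²(θ/2).
θ = 160°, so P = cos²(80°) ≈ 0.0302.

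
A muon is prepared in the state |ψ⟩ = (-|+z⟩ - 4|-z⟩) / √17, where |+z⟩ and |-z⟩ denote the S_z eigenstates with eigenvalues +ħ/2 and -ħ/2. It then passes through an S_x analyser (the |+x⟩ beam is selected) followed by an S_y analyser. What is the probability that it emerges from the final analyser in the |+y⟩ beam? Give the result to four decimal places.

First analyser (S_x): P(|+x⟩) = |⟨+x|ψ⟩|² = 25/34.
After stage 1 the state is |+x⟩; P(|+y⟩) = |⟨+y|+x⟩|² = 1/2.
Joint probability = 25/34 × 1/2 = 0.3676.

0.3676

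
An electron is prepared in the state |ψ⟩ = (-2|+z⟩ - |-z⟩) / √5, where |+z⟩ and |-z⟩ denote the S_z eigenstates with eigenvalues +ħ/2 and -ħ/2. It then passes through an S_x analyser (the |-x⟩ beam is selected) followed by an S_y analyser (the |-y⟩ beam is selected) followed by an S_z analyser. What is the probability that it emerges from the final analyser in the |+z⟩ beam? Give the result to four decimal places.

0.0250

First analyser (S_x): P(|-x⟩) = |⟨-x|ψ⟩|² = 1/10.
After stage 1 the state is |-x⟩; P(|-y⟩) = |⟨-y|-x⟩|² = 1/2.
After stage 2 the state is |-y⟩; P(|+z⟩) = |⟨+z|-y⟩|² = 1/2.
Joint probability = 1/10 × 1/2 × 1/2 = 0.0250.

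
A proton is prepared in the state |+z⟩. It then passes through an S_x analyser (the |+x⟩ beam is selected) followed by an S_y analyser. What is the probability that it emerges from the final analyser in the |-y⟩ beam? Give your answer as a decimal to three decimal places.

First analyser (S_x): from |+z⟩, P(|+x⟩) = 1/2.
After stage 1 the state is |+x⟩; P(|-y⟩) = |⟨-y|+x⟩|² = 1/2.
Joint probability = 1/2 × 1/2 = 0.250.

0.250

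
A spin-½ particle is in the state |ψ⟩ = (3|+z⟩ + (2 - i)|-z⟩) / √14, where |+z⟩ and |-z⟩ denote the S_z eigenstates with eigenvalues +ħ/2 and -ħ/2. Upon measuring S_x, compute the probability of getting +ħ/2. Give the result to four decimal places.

|+x⟩ = (|+z⟩ + |-z⟩)/√2, so ⟨+x|ψ⟩ = (5 - i) / (√2·√14).
P = |5 - i|² / 28 = 26/28.

0.9286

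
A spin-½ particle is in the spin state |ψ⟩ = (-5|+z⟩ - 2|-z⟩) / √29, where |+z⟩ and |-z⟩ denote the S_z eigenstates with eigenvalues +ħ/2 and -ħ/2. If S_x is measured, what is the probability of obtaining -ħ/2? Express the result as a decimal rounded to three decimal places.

|-x⟩ = (|+z⟩ - |-z⟩)/√2, so ⟨-x|ψ⟩ = (-3) / (√2·√29).
P = |-3|² / 58 = 9/58.

0.155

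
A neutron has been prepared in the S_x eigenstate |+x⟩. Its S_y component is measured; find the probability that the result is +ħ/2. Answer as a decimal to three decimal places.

0.500

In the S_z basis, |+x⟩ = (|+z⟩ + |-z⟩)/√2 and |+y⟩ = (|+z⟩ + i|-z⟩)/√2.
|⟨+y|+x⟩|² = 1/2.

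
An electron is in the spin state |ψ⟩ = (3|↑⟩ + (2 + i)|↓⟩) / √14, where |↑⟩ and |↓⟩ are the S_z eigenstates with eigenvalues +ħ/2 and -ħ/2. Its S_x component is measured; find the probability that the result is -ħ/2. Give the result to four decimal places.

|-x⟩ = (|↑⟩ - |↓⟩)/√2, so ⟨-x|ψ⟩ = (1 - i) / (√2·√14).
P = |1 - i|² / 28 = 2/28.

0.0714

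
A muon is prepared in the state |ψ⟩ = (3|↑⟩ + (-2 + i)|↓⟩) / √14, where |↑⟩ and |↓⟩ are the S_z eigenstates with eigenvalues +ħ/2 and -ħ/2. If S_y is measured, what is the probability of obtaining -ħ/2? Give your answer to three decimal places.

|-y⟩ = (|↑⟩ - i|↓⟩)/√2, so ⟨-y|ψ⟩ = (2 - 2i) / (√2·√14).
P = |2 - 2i|² / 28 = 8/28.

0.286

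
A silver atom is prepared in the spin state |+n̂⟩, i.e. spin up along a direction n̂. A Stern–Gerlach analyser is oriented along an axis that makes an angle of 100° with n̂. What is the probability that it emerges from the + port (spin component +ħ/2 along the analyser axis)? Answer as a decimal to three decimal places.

For spin-½, the probability of finding spin-up along an axis at angle θ to the initial spin direction is cos²(θ/2); spin-down is sin²(θ/2).
θ = 100°, so P = cos²(50°) ≈ 0.413.

0.413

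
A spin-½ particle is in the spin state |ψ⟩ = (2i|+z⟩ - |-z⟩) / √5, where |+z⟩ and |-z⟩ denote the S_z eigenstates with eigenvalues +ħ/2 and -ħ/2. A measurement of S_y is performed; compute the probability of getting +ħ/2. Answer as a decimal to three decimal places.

0.900

|+y⟩ = (|+z⟩ + i|-z⟩)/√2, so ⟨+y|ψ⟩ = (3i) / (√2·√5).
P = |3i|² / 10 = 9/10.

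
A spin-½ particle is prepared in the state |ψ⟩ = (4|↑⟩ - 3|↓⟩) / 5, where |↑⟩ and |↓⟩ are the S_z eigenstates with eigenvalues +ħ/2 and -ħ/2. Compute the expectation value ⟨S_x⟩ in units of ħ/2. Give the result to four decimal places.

-0.9600

⟨σ_x⟩ = 2 Re(a* b)/(|a|²+|b|²) with a = 4, b = -3.
a* b = -12, so ⟨σ_x⟩ = -24/25.
⟨S_x⟩ = (ħ/2)·⟨σ_x⟩.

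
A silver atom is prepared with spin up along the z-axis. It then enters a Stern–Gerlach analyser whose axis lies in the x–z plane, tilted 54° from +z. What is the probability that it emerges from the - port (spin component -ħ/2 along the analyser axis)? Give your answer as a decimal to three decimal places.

0.206

For spin-½, the probability of finding spin-up along an axis at angle θ to the initial spin direction is cos²(θ/2); spin-down is sin²(θ/2).
θ = 54°, so P = sin²(27°) ≈ 0.206.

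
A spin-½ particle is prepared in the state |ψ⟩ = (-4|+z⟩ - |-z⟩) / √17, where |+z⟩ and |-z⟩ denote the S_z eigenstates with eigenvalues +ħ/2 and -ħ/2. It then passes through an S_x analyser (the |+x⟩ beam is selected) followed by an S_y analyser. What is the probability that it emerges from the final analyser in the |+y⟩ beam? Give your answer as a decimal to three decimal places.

First analyser (S_x): P(|+x⟩) = |⟨+x|ψ⟩|² = 25/34.
After stage 1 the state is |+x⟩; P(|+y⟩) = |⟨+y|+x⟩|² = 1/2.
Joint probability = 25/34 × 1/2 = 0.368.

0.368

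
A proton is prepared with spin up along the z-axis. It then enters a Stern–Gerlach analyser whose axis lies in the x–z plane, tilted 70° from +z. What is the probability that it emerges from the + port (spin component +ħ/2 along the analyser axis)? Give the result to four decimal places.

For spin-½, the probability of finding spin-up along an axis at angle θ to the initial spin direction is cos²(θ/2); spin-down is sin²(θ/2).
θ = 70°, so P = cos²(35°) ≈ 0.6710.

0.6710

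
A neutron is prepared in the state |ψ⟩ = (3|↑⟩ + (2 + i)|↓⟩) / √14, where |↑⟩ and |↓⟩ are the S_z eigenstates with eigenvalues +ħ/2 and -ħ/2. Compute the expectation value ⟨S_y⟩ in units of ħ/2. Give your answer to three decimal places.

0.429

⟨σ_y⟩ = 2 Im(a* b)/(|a|²+|b|²) with a = 3, b = (2 + i).
a* b = (6 + 3i), so ⟨σ_y⟩ = 6/14.
⟨S_y⟩ = (ħ/2)·⟨σ_y⟩.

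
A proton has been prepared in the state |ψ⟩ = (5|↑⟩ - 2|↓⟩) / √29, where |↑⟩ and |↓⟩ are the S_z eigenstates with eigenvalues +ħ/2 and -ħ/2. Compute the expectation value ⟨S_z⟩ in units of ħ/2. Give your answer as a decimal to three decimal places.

0.724

⟨σ_z⟩ = |a|² - |b|² divided by |a|²+|b|², with a, b the |↑⟩, |↓⟩ amplitudes.
= (25 - 4)/29 = 21/29.
⟨S_z⟩ = (ħ/2)·⟨σ_z⟩.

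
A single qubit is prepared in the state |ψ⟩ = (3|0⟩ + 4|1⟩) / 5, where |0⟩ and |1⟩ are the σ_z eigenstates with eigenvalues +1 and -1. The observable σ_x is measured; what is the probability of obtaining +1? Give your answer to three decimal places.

0.980

|+x⟩ = (|0⟩ + |1⟩)/√2, so ⟨+x|ψ⟩ = (7) / (√2·5).
P = |7|² / 50 = 49/50.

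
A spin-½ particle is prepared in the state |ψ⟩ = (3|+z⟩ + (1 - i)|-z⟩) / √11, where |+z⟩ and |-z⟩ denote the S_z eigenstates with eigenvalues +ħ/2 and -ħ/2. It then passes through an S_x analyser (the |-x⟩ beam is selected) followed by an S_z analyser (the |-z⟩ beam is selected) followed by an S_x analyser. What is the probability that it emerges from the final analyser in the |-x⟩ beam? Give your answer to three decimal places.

0.057

First analyser (S_x): P(|-x⟩) = |⟨-x|ψ⟩|² = 5/22.
After stage 1 the state is |-x⟩; P(|-z⟩) = |⟨-z|-x⟩|² = 1/2.
After stage 2 the state is |-z⟩; P(|-x⟩) = |⟨-x|-z⟩|² = 1/2.
Joint probability = 5/22 × 1/2 × 1/2 = 0.057.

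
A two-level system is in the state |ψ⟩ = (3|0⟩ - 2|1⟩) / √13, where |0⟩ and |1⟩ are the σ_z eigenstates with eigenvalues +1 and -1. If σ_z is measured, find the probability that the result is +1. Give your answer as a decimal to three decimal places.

0.692

The +1 outcome corresponds to |0⟩. Its amplitude in |ψ⟩ is 3/√13.
P = |3|² / 13 = 9/13.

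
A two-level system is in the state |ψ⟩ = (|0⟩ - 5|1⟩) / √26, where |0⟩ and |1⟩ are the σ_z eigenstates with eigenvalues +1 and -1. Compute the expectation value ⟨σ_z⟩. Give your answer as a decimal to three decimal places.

⟨σ_z⟩ = |a|² - |b|² divided by |a|²+|b|², with a, b the |0⟩, |1⟩ amplitudes.
= (1 - 25)/26 = -24/26.

-0.923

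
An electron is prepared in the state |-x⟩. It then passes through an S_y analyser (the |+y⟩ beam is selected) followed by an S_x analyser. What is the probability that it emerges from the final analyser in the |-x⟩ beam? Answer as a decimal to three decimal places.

First analyser (S_y): from |-x⟩, P(|+y⟩) = 1/2.
After stage 1 the state is |+y⟩; P(|-x⟩) = |⟨-x|+y⟩|² = 1/2.
Joint probability = 1/2 × 1/2 = 0.250.

0.250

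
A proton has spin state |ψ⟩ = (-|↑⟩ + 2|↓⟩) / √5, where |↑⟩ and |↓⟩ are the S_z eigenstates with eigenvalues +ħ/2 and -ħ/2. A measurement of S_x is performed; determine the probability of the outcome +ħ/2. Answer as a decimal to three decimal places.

0.100

|+x⟩ = (|↑⟩ + |↓⟩)/√2, so ⟨+x|ψ⟩ = (1) / (√2·√5).
P = |1|² / 10 = 1/10.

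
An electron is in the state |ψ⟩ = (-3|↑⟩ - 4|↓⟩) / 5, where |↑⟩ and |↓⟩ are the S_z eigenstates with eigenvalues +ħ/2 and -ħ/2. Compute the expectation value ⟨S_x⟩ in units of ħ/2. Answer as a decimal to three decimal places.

0.960

⟨σ_x⟩ = 2 Re(a* b)/(|a|²+|b|²) with a = -3, b = -4.
a* b = 12, so ⟨σ_x⟩ = 24/25.
⟨S_x⟩ = (ħ/2)·⟨σ_x⟩.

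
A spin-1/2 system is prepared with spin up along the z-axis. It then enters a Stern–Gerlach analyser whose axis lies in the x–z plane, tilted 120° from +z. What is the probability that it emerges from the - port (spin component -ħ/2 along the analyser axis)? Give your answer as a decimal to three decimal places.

For spin-½, the probability of finding spin-up along an axis at angle θ to the initial spin direction is cos²(θ/2); spin-down is sin²(θ/2).
θ = 120°, so P = sin²(60°) ≈ 0.750.

0.750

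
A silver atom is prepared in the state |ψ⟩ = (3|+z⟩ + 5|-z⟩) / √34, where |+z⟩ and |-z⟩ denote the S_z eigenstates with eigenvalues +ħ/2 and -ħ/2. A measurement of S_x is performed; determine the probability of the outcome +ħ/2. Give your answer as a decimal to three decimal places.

0.941

|+x⟩ = (|+z⟩ + |-z⟩)/√2, so ⟨+x|ψ⟩ = (8) / (√2·√34).
P = |8|² / 68 = 64/68.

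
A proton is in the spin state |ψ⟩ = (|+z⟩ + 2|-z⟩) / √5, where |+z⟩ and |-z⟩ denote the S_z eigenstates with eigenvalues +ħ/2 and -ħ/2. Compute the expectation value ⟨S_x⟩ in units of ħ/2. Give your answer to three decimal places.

⟨σ_x⟩ = 2 Re(a* b)/(|a|²+|b|²) with a = 1, b = 2.
a* b = 2, so ⟨σ_x⟩ = 4/5.
⟨S_x⟩ = (ħ/2)·⟨σ_x⟩.

0.800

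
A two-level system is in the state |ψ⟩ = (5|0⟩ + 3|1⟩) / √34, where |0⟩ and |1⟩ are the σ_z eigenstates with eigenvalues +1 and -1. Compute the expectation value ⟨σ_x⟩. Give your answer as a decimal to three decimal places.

⟨σ_x⟩ = 2 Re(a* b)/(|a|²+|b|²) with a = 5, b = 3.
a* b = 15, so ⟨σ_x⟩ = 30/34.

0.882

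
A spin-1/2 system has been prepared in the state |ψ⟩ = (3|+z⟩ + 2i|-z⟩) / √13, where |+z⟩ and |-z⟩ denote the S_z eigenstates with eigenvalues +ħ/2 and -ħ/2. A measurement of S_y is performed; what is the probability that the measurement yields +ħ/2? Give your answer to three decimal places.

0.962

|+y⟩ = (|+z⟩ + i|-z⟩)/√2, so ⟨+y|ψ⟩ = (5) / (√2·√13).
P = |5|² / 26 = 25/26.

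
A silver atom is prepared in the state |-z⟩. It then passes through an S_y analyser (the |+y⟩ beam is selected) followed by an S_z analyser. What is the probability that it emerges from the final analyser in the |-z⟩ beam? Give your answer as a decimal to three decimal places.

0.250

First analyser (S_y): from |-z⟩, P(|+y⟩) = 1/2.
After stage 1 the state is |+y⟩; P(|-z⟩) = |⟨-z|+y⟩|² = 1/2.
Joint probability = 1/2 × 1/2 = 0.250.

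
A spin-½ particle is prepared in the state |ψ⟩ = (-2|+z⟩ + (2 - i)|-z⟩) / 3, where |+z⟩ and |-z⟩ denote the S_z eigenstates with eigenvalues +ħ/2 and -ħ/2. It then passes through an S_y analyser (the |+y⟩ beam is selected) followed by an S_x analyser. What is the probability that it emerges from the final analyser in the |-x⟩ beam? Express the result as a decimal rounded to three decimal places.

0.361

First analyser (S_y): P(|+y⟩) = |⟨+y|ψ⟩|² = 13/18.
After stage 1 the state is |+y⟩; P(|-x⟩) = |⟨-x|+y⟩|² = 1/2.
Joint probability = 13/18 × 1/2 = 0.361.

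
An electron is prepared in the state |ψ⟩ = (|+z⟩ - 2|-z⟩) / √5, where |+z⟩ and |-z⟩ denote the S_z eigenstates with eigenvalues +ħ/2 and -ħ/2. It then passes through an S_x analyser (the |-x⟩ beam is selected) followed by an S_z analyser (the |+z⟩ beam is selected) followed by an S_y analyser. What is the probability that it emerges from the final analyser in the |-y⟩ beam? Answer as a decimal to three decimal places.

First analyser (S_x): P(|-x⟩) = |⟨-x|ψ⟩|² = 9/10.
After stage 1 the state is |-x⟩; P(|+z⟩) = |⟨+z|-x⟩|² = 1/2.
After stage 2 the state is |+z⟩; P(|-y⟩) = |⟨-y|+z⟩|² = 1/2.
Joint probability = 9/10 × 1/2 × 1/2 = 0.225.

0.225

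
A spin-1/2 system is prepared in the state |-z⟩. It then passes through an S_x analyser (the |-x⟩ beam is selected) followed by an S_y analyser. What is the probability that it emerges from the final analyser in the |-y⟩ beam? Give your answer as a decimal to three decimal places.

First analyser (S_x): from |-z⟩, P(|-x⟩) = 1/2.
After stage 1 the state is |-x⟩; P(|-y⟩) = |⟨-y|-x⟩|² = 1/2.
Joint probability = 1/2 × 1/2 = 0.250.

0.250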